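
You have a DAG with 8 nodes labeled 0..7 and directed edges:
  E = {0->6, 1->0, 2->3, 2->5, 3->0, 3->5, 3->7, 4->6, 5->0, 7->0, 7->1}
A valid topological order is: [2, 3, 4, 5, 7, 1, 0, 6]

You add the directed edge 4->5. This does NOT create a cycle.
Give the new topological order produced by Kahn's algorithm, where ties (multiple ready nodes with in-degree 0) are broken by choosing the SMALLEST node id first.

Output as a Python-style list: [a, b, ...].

Old toposort: [2, 3, 4, 5, 7, 1, 0, 6]
Added edge: 4->5
Position of 4 (2) < position of 5 (3). Old order still valid.
Run Kahn's algorithm (break ties by smallest node id):
  initial in-degrees: [4, 1, 0, 1, 0, 3, 2, 1]
  ready (indeg=0): [2, 4]
  pop 2: indeg[3]->0; indeg[5]->2 | ready=[3, 4] | order so far=[2]
  pop 3: indeg[0]->3; indeg[5]->1; indeg[7]->0 | ready=[4, 7] | order so far=[2, 3]
  pop 4: indeg[5]->0; indeg[6]->1 | ready=[5, 7] | order so far=[2, 3, 4]
  pop 5: indeg[0]->2 | ready=[7] | order so far=[2, 3, 4, 5]
  pop 7: indeg[0]->1; indeg[1]->0 | ready=[1] | order so far=[2, 3, 4, 5, 7]
  pop 1: indeg[0]->0 | ready=[0] | order so far=[2, 3, 4, 5, 7, 1]
  pop 0: indeg[6]->0 | ready=[6] | order so far=[2, 3, 4, 5, 7, 1, 0]
  pop 6: no out-edges | ready=[] | order so far=[2, 3, 4, 5, 7, 1, 0, 6]
  Result: [2, 3, 4, 5, 7, 1, 0, 6]

Answer: [2, 3, 4, 5, 7, 1, 0, 6]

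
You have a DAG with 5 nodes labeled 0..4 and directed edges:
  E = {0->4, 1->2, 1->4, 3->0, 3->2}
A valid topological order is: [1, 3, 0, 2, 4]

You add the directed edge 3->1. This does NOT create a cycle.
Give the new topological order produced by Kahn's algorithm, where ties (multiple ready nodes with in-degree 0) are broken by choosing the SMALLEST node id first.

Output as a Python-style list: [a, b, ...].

Old toposort: [1, 3, 0, 2, 4]
Added edge: 3->1
Position of 3 (1) > position of 1 (0). Must reorder: 3 must now come before 1.
Run Kahn's algorithm (break ties by smallest node id):
  initial in-degrees: [1, 1, 2, 0, 2]
  ready (indeg=0): [3]
  pop 3: indeg[0]->0; indeg[1]->0; indeg[2]->1 | ready=[0, 1] | order so far=[3]
  pop 0: indeg[4]->1 | ready=[1] | order so far=[3, 0]
  pop 1: indeg[2]->0; indeg[4]->0 | ready=[2, 4] | order so far=[3, 0, 1]
  pop 2: no out-edges | ready=[4] | order so far=[3, 0, 1, 2]
  pop 4: no out-edges | ready=[] | order so far=[3, 0, 1, 2, 4]
  Result: [3, 0, 1, 2, 4]

Answer: [3, 0, 1, 2, 4]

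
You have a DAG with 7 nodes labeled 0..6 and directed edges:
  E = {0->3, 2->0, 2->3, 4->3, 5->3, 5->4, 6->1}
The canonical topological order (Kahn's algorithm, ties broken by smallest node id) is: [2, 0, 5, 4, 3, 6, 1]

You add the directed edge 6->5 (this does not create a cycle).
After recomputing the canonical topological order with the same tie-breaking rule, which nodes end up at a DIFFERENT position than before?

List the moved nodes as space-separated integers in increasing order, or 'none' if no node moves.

Answer: 1 3 4 5 6

Derivation:
Old toposort: [2, 0, 5, 4, 3, 6, 1]
Added edge 6->5
Recompute Kahn (smallest-id tiebreak):
  initial in-degrees: [1, 1, 0, 4, 1, 1, 0]
  ready (indeg=0): [2, 6]
  pop 2: indeg[0]->0; indeg[3]->3 | ready=[0, 6] | order so far=[2]
  pop 0: indeg[3]->2 | ready=[6] | order so far=[2, 0]
  pop 6: indeg[1]->0; indeg[5]->0 | ready=[1, 5] | order so far=[2, 0, 6]
  pop 1: no out-edges | ready=[5] | order so far=[2, 0, 6, 1]
  pop 5: indeg[3]->1; indeg[4]->0 | ready=[4] | order so far=[2, 0, 6, 1, 5]
  pop 4: indeg[3]->0 | ready=[3] | order so far=[2, 0, 6, 1, 5, 4]
  pop 3: no out-edges | ready=[] | order so far=[2, 0, 6, 1, 5, 4, 3]
New canonical toposort: [2, 0, 6, 1, 5, 4, 3]
Compare positions:
  Node 0: index 1 -> 1 (same)
  Node 1: index 6 -> 3 (moved)
  Node 2: index 0 -> 0 (same)
  Node 3: index 4 -> 6 (moved)
  Node 4: index 3 -> 5 (moved)
  Node 5: index 2 -> 4 (moved)
  Node 6: index 5 -> 2 (moved)
Nodes that changed position: 1 3 4 5 6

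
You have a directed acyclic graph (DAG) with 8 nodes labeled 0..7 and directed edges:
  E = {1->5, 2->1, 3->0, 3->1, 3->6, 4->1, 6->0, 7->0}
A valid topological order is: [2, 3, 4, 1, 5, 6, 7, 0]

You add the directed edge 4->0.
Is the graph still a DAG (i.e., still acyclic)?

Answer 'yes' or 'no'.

Answer: yes

Derivation:
Given toposort: [2, 3, 4, 1, 5, 6, 7, 0]
Position of 4: index 2; position of 0: index 7
New edge 4->0: forward
Forward edge: respects the existing order. Still a DAG, same toposort still valid.
Still a DAG? yes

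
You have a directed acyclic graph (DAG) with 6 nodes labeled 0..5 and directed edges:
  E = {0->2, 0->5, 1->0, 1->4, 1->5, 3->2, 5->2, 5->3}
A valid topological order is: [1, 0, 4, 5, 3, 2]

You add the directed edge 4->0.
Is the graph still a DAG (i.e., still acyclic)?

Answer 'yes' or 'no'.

Answer: yes

Derivation:
Given toposort: [1, 0, 4, 5, 3, 2]
Position of 4: index 2; position of 0: index 1
New edge 4->0: backward (u after v in old order)
Backward edge: old toposort is now invalid. Check if this creates a cycle.
Does 0 already reach 4? Reachable from 0: [0, 2, 3, 5]. NO -> still a DAG (reorder needed).
Still a DAG? yes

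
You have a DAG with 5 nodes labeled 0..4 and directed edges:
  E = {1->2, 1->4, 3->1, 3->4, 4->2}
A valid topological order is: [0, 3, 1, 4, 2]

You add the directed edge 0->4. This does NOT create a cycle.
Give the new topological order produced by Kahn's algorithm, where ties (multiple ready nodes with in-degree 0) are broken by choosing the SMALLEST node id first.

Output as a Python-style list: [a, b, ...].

Answer: [0, 3, 1, 4, 2]

Derivation:
Old toposort: [0, 3, 1, 4, 2]
Added edge: 0->4
Position of 0 (0) < position of 4 (3). Old order still valid.
Run Kahn's algorithm (break ties by smallest node id):
  initial in-degrees: [0, 1, 2, 0, 3]
  ready (indeg=0): [0, 3]
  pop 0: indeg[4]->2 | ready=[3] | order so far=[0]
  pop 3: indeg[1]->0; indeg[4]->1 | ready=[1] | order so far=[0, 3]
  pop 1: indeg[2]->1; indeg[4]->0 | ready=[4] | order so far=[0, 3, 1]
  pop 4: indeg[2]->0 | ready=[2] | order so far=[0, 3, 1, 4]
  pop 2: no out-edges | ready=[] | order so far=[0, 3, 1, 4, 2]
  Result: [0, 3, 1, 4, 2]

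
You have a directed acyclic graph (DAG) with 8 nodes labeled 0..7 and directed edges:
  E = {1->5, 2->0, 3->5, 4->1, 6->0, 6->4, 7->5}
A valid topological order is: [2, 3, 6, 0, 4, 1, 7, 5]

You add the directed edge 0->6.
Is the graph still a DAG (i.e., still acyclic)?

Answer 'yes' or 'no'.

Answer: no

Derivation:
Given toposort: [2, 3, 6, 0, 4, 1, 7, 5]
Position of 0: index 3; position of 6: index 2
New edge 0->6: backward (u after v in old order)
Backward edge: old toposort is now invalid. Check if this creates a cycle.
Does 6 already reach 0? Reachable from 6: [0, 1, 4, 5, 6]. YES -> cycle!
Still a DAG? no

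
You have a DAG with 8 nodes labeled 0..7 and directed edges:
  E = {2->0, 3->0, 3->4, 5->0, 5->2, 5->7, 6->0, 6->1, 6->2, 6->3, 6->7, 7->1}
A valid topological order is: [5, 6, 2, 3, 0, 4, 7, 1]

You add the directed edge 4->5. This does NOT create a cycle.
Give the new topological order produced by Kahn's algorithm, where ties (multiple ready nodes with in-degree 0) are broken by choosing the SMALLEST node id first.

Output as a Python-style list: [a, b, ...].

Old toposort: [5, 6, 2, 3, 0, 4, 7, 1]
Added edge: 4->5
Position of 4 (5) > position of 5 (0). Must reorder: 4 must now come before 5.
Run Kahn's algorithm (break ties by smallest node id):
  initial in-degrees: [4, 2, 2, 1, 1, 1, 0, 2]
  ready (indeg=0): [6]
  pop 6: indeg[0]->3; indeg[1]->1; indeg[2]->1; indeg[3]->0; indeg[7]->1 | ready=[3] | order so far=[6]
  pop 3: indeg[0]->2; indeg[4]->0 | ready=[4] | order so far=[6, 3]
  pop 4: indeg[5]->0 | ready=[5] | order so far=[6, 3, 4]
  pop 5: indeg[0]->1; indeg[2]->0; indeg[7]->0 | ready=[2, 7] | order so far=[6, 3, 4, 5]
  pop 2: indeg[0]->0 | ready=[0, 7] | order so far=[6, 3, 4, 5, 2]
  pop 0: no out-edges | ready=[7] | order so far=[6, 3, 4, 5, 2, 0]
  pop 7: indeg[1]->0 | ready=[1] | order so far=[6, 3, 4, 5, 2, 0, 7]
  pop 1: no out-edges | ready=[] | order so far=[6, 3, 4, 5, 2, 0, 7, 1]
  Result: [6, 3, 4, 5, 2, 0, 7, 1]

Answer: [6, 3, 4, 5, 2, 0, 7, 1]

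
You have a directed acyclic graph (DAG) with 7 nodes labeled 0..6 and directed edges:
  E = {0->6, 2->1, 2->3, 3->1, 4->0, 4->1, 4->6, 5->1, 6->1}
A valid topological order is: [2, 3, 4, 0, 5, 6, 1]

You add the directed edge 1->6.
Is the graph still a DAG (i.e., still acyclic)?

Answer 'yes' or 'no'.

Given toposort: [2, 3, 4, 0, 5, 6, 1]
Position of 1: index 6; position of 6: index 5
New edge 1->6: backward (u after v in old order)
Backward edge: old toposort is now invalid. Check if this creates a cycle.
Does 6 already reach 1? Reachable from 6: [1, 6]. YES -> cycle!
Still a DAG? no

Answer: no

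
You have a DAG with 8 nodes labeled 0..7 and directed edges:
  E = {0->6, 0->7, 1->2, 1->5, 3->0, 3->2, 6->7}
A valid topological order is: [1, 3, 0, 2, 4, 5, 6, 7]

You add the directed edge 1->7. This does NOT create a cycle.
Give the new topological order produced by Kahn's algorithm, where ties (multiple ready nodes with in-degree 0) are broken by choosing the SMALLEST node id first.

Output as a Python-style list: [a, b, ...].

Answer: [1, 3, 0, 2, 4, 5, 6, 7]

Derivation:
Old toposort: [1, 3, 0, 2, 4, 5, 6, 7]
Added edge: 1->7
Position of 1 (0) < position of 7 (7). Old order still valid.
Run Kahn's algorithm (break ties by smallest node id):
  initial in-degrees: [1, 0, 2, 0, 0, 1, 1, 3]
  ready (indeg=0): [1, 3, 4]
  pop 1: indeg[2]->1; indeg[5]->0; indeg[7]->2 | ready=[3, 4, 5] | order so far=[1]
  pop 3: indeg[0]->0; indeg[2]->0 | ready=[0, 2, 4, 5] | order so far=[1, 3]
  pop 0: indeg[6]->0; indeg[7]->1 | ready=[2, 4, 5, 6] | order so far=[1, 3, 0]
  pop 2: no out-edges | ready=[4, 5, 6] | order so far=[1, 3, 0, 2]
  pop 4: no out-edges | ready=[5, 6] | order so far=[1, 3, 0, 2, 4]
  pop 5: no out-edges | ready=[6] | order so far=[1, 3, 0, 2, 4, 5]
  pop 6: indeg[7]->0 | ready=[7] | order so far=[1, 3, 0, 2, 4, 5, 6]
  pop 7: no out-edges | ready=[] | order so far=[1, 3, 0, 2, 4, 5, 6, 7]
  Result: [1, 3, 0, 2, 4, 5, 6, 7]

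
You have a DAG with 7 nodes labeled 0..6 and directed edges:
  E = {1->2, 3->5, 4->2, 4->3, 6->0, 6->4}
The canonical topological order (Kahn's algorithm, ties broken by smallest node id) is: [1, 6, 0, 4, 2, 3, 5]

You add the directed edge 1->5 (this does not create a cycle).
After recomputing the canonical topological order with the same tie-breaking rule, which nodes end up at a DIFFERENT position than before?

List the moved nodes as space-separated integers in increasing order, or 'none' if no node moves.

Answer: none

Derivation:
Old toposort: [1, 6, 0, 4, 2, 3, 5]
Added edge 1->5
Recompute Kahn (smallest-id tiebreak):
  initial in-degrees: [1, 0, 2, 1, 1, 2, 0]
  ready (indeg=0): [1, 6]
  pop 1: indeg[2]->1; indeg[5]->1 | ready=[6] | order so far=[1]
  pop 6: indeg[0]->0; indeg[4]->0 | ready=[0, 4] | order so far=[1, 6]
  pop 0: no out-edges | ready=[4] | order so far=[1, 6, 0]
  pop 4: indeg[2]->0; indeg[3]->0 | ready=[2, 3] | order so far=[1, 6, 0, 4]
  pop 2: no out-edges | ready=[3] | order so far=[1, 6, 0, 4, 2]
  pop 3: indeg[5]->0 | ready=[5] | order so far=[1, 6, 0, 4, 2, 3]
  pop 5: no out-edges | ready=[] | order so far=[1, 6, 0, 4, 2, 3, 5]
New canonical toposort: [1, 6, 0, 4, 2, 3, 5]
Compare positions:
  Node 0: index 2 -> 2 (same)
  Node 1: index 0 -> 0 (same)
  Node 2: index 4 -> 4 (same)
  Node 3: index 5 -> 5 (same)
  Node 4: index 3 -> 3 (same)
  Node 5: index 6 -> 6 (same)
  Node 6: index 1 -> 1 (same)
Nodes that changed position: none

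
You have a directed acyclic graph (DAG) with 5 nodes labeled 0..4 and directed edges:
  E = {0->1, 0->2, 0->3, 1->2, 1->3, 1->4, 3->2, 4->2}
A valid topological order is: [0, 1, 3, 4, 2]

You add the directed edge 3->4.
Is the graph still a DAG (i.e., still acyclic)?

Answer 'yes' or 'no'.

Answer: yes

Derivation:
Given toposort: [0, 1, 3, 4, 2]
Position of 3: index 2; position of 4: index 3
New edge 3->4: forward
Forward edge: respects the existing order. Still a DAG, same toposort still valid.
Still a DAG? yes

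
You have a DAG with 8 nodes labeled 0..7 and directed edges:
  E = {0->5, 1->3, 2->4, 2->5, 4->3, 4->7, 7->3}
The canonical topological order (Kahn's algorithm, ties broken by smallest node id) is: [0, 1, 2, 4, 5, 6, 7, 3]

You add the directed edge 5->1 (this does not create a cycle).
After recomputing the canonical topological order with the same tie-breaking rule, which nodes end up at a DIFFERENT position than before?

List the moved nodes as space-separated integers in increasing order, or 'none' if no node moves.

Answer: 1 2 4 5

Derivation:
Old toposort: [0, 1, 2, 4, 5, 6, 7, 3]
Added edge 5->1
Recompute Kahn (smallest-id tiebreak):
  initial in-degrees: [0, 1, 0, 3, 1, 2, 0, 1]
  ready (indeg=0): [0, 2, 6]
  pop 0: indeg[5]->1 | ready=[2, 6] | order so far=[0]
  pop 2: indeg[4]->0; indeg[5]->0 | ready=[4, 5, 6] | order so far=[0, 2]
  pop 4: indeg[3]->2; indeg[7]->0 | ready=[5, 6, 7] | order so far=[0, 2, 4]
  pop 5: indeg[1]->0 | ready=[1, 6, 7] | order so far=[0, 2, 4, 5]
  pop 1: indeg[3]->1 | ready=[6, 7] | order so far=[0, 2, 4, 5, 1]
  pop 6: no out-edges | ready=[7] | order so far=[0, 2, 4, 5, 1, 6]
  pop 7: indeg[3]->0 | ready=[3] | order so far=[0, 2, 4, 5, 1, 6, 7]
  pop 3: no out-edges | ready=[] | order so far=[0, 2, 4, 5, 1, 6, 7, 3]
New canonical toposort: [0, 2, 4, 5, 1, 6, 7, 3]
Compare positions:
  Node 0: index 0 -> 0 (same)
  Node 1: index 1 -> 4 (moved)
  Node 2: index 2 -> 1 (moved)
  Node 3: index 7 -> 7 (same)
  Node 4: index 3 -> 2 (moved)
  Node 5: index 4 -> 3 (moved)
  Node 6: index 5 -> 5 (same)
  Node 7: index 6 -> 6 (same)
Nodes that changed position: 1 2 4 5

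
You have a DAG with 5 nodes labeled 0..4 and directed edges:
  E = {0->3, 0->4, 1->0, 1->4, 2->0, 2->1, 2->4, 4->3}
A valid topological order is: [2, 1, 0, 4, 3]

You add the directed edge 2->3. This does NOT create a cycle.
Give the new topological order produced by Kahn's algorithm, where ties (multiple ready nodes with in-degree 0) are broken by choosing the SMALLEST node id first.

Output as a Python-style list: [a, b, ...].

Answer: [2, 1, 0, 4, 3]

Derivation:
Old toposort: [2, 1, 0, 4, 3]
Added edge: 2->3
Position of 2 (0) < position of 3 (4). Old order still valid.
Run Kahn's algorithm (break ties by smallest node id):
  initial in-degrees: [2, 1, 0, 3, 3]
  ready (indeg=0): [2]
  pop 2: indeg[0]->1; indeg[1]->0; indeg[3]->2; indeg[4]->2 | ready=[1] | order so far=[2]
  pop 1: indeg[0]->0; indeg[4]->1 | ready=[0] | order so far=[2, 1]
  pop 0: indeg[3]->1; indeg[4]->0 | ready=[4] | order so far=[2, 1, 0]
  pop 4: indeg[3]->0 | ready=[3] | order so far=[2, 1, 0, 4]
  pop 3: no out-edges | ready=[] | order so far=[2, 1, 0, 4, 3]
  Result: [2, 1, 0, 4, 3]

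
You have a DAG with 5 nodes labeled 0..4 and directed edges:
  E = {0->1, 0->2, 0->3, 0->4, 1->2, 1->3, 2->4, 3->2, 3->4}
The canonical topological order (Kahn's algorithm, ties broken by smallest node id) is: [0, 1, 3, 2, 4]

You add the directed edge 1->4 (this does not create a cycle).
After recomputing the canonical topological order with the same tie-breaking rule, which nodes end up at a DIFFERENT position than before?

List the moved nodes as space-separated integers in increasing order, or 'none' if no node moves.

Old toposort: [0, 1, 3, 2, 4]
Added edge 1->4
Recompute Kahn (smallest-id tiebreak):
  initial in-degrees: [0, 1, 3, 2, 4]
  ready (indeg=0): [0]
  pop 0: indeg[1]->0; indeg[2]->2; indeg[3]->1; indeg[4]->3 | ready=[1] | order so far=[0]
  pop 1: indeg[2]->1; indeg[3]->0; indeg[4]->2 | ready=[3] | order so far=[0, 1]
  pop 3: indeg[2]->0; indeg[4]->1 | ready=[2] | order so far=[0, 1, 3]
  pop 2: indeg[4]->0 | ready=[4] | order so far=[0, 1, 3, 2]
  pop 4: no out-edges | ready=[] | order so far=[0, 1, 3, 2, 4]
New canonical toposort: [0, 1, 3, 2, 4]
Compare positions:
  Node 0: index 0 -> 0 (same)
  Node 1: index 1 -> 1 (same)
  Node 2: index 3 -> 3 (same)
  Node 3: index 2 -> 2 (same)
  Node 4: index 4 -> 4 (same)
Nodes that changed position: none

Answer: none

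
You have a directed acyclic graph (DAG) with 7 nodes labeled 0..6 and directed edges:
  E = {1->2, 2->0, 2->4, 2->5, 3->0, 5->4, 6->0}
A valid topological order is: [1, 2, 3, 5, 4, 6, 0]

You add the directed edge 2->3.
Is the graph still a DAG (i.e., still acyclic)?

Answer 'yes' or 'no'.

Answer: yes

Derivation:
Given toposort: [1, 2, 3, 5, 4, 6, 0]
Position of 2: index 1; position of 3: index 2
New edge 2->3: forward
Forward edge: respects the existing order. Still a DAG, same toposort still valid.
Still a DAG? yes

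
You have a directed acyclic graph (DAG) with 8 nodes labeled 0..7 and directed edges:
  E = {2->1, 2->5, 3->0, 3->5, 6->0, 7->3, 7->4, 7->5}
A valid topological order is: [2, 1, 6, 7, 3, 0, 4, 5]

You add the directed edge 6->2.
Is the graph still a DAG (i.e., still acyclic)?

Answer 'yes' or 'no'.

Given toposort: [2, 1, 6, 7, 3, 0, 4, 5]
Position of 6: index 2; position of 2: index 0
New edge 6->2: backward (u after v in old order)
Backward edge: old toposort is now invalid. Check if this creates a cycle.
Does 2 already reach 6? Reachable from 2: [1, 2, 5]. NO -> still a DAG (reorder needed).
Still a DAG? yes

Answer: yes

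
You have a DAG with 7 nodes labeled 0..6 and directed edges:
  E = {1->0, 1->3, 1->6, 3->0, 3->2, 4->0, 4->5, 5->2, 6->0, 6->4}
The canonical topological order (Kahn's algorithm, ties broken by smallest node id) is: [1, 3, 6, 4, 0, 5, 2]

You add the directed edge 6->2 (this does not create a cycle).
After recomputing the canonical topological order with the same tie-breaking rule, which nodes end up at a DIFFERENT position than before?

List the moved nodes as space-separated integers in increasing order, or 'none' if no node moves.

Answer: none

Derivation:
Old toposort: [1, 3, 6, 4, 0, 5, 2]
Added edge 6->2
Recompute Kahn (smallest-id tiebreak):
  initial in-degrees: [4, 0, 3, 1, 1, 1, 1]
  ready (indeg=0): [1]
  pop 1: indeg[0]->3; indeg[3]->0; indeg[6]->0 | ready=[3, 6] | order so far=[1]
  pop 3: indeg[0]->2; indeg[2]->2 | ready=[6] | order so far=[1, 3]
  pop 6: indeg[0]->1; indeg[2]->1; indeg[4]->0 | ready=[4] | order so far=[1, 3, 6]
  pop 4: indeg[0]->0; indeg[5]->0 | ready=[0, 5] | order so far=[1, 3, 6, 4]
  pop 0: no out-edges | ready=[5] | order so far=[1, 3, 6, 4, 0]
  pop 5: indeg[2]->0 | ready=[2] | order so far=[1, 3, 6, 4, 0, 5]
  pop 2: no out-edges | ready=[] | order so far=[1, 3, 6, 4, 0, 5, 2]
New canonical toposort: [1, 3, 6, 4, 0, 5, 2]
Compare positions:
  Node 0: index 4 -> 4 (same)
  Node 1: index 0 -> 0 (same)
  Node 2: index 6 -> 6 (same)
  Node 3: index 1 -> 1 (same)
  Node 4: index 3 -> 3 (same)
  Node 5: index 5 -> 5 (same)
  Node 6: index 2 -> 2 (same)
Nodes that changed position: none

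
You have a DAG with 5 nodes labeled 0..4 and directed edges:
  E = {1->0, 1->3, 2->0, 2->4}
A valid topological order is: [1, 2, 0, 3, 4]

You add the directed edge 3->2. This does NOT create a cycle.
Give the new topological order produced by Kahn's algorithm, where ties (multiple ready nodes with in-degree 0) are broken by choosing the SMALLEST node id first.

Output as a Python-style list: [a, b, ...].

Old toposort: [1, 2, 0, 3, 4]
Added edge: 3->2
Position of 3 (3) > position of 2 (1). Must reorder: 3 must now come before 2.
Run Kahn's algorithm (break ties by smallest node id):
  initial in-degrees: [2, 0, 1, 1, 1]
  ready (indeg=0): [1]
  pop 1: indeg[0]->1; indeg[3]->0 | ready=[3] | order so far=[1]
  pop 3: indeg[2]->0 | ready=[2] | order so far=[1, 3]
  pop 2: indeg[0]->0; indeg[4]->0 | ready=[0, 4] | order so far=[1, 3, 2]
  pop 0: no out-edges | ready=[4] | order so far=[1, 3, 2, 0]
  pop 4: no out-edges | ready=[] | order so far=[1, 3, 2, 0, 4]
  Result: [1, 3, 2, 0, 4]

Answer: [1, 3, 2, 0, 4]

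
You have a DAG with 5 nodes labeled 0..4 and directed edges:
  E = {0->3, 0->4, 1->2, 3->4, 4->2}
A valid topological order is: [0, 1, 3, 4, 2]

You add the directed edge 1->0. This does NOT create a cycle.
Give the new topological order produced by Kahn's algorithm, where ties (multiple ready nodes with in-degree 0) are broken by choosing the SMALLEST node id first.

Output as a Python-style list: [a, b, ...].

Old toposort: [0, 1, 3, 4, 2]
Added edge: 1->0
Position of 1 (1) > position of 0 (0). Must reorder: 1 must now come before 0.
Run Kahn's algorithm (break ties by smallest node id):
  initial in-degrees: [1, 0, 2, 1, 2]
  ready (indeg=0): [1]
  pop 1: indeg[0]->0; indeg[2]->1 | ready=[0] | order so far=[1]
  pop 0: indeg[3]->0; indeg[4]->1 | ready=[3] | order so far=[1, 0]
  pop 3: indeg[4]->0 | ready=[4] | order so far=[1, 0, 3]
  pop 4: indeg[2]->0 | ready=[2] | order so far=[1, 0, 3, 4]
  pop 2: no out-edges | ready=[] | order so far=[1, 0, 3, 4, 2]
  Result: [1, 0, 3, 4, 2]

Answer: [1, 0, 3, 4, 2]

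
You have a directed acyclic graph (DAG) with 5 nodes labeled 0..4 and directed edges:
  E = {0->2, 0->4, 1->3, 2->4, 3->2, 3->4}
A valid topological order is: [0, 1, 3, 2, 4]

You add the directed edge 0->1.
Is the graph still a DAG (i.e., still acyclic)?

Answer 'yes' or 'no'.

Answer: yes

Derivation:
Given toposort: [0, 1, 3, 2, 4]
Position of 0: index 0; position of 1: index 1
New edge 0->1: forward
Forward edge: respects the existing order. Still a DAG, same toposort still valid.
Still a DAG? yes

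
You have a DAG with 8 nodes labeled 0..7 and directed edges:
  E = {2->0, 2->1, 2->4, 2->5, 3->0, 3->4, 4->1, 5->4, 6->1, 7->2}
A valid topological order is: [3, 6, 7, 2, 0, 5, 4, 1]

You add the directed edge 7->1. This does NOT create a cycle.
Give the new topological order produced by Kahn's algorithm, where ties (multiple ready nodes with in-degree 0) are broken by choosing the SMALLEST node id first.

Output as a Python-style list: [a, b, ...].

Answer: [3, 6, 7, 2, 0, 5, 4, 1]

Derivation:
Old toposort: [3, 6, 7, 2, 0, 5, 4, 1]
Added edge: 7->1
Position of 7 (2) < position of 1 (7). Old order still valid.
Run Kahn's algorithm (break ties by smallest node id):
  initial in-degrees: [2, 4, 1, 0, 3, 1, 0, 0]
  ready (indeg=0): [3, 6, 7]
  pop 3: indeg[0]->1; indeg[4]->2 | ready=[6, 7] | order so far=[3]
  pop 6: indeg[1]->3 | ready=[7] | order so far=[3, 6]
  pop 7: indeg[1]->2; indeg[2]->0 | ready=[2] | order so far=[3, 6, 7]
  pop 2: indeg[0]->0; indeg[1]->1; indeg[4]->1; indeg[5]->0 | ready=[0, 5] | order so far=[3, 6, 7, 2]
  pop 0: no out-edges | ready=[5] | order so far=[3, 6, 7, 2, 0]
  pop 5: indeg[4]->0 | ready=[4] | order so far=[3, 6, 7, 2, 0, 5]
  pop 4: indeg[1]->0 | ready=[1] | order so far=[3, 6, 7, 2, 0, 5, 4]
  pop 1: no out-edges | ready=[] | order so far=[3, 6, 7, 2, 0, 5, 4, 1]
  Result: [3, 6, 7, 2, 0, 5, 4, 1]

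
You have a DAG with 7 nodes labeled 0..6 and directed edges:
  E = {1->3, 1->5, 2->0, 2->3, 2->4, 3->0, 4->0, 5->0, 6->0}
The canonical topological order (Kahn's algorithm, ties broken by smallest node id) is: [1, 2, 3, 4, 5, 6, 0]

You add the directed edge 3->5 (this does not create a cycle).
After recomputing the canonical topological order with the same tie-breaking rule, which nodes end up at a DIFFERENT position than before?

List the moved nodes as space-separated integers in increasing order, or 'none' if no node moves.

Answer: none

Derivation:
Old toposort: [1, 2, 3, 4, 5, 6, 0]
Added edge 3->5
Recompute Kahn (smallest-id tiebreak):
  initial in-degrees: [5, 0, 0, 2, 1, 2, 0]
  ready (indeg=0): [1, 2, 6]
  pop 1: indeg[3]->1; indeg[5]->1 | ready=[2, 6] | order so far=[1]
  pop 2: indeg[0]->4; indeg[3]->0; indeg[4]->0 | ready=[3, 4, 6] | order so far=[1, 2]
  pop 3: indeg[0]->3; indeg[5]->0 | ready=[4, 5, 6] | order so far=[1, 2, 3]
  pop 4: indeg[0]->2 | ready=[5, 6] | order so far=[1, 2, 3, 4]
  pop 5: indeg[0]->1 | ready=[6] | order so far=[1, 2, 3, 4, 5]
  pop 6: indeg[0]->0 | ready=[0] | order so far=[1, 2, 3, 4, 5, 6]
  pop 0: no out-edges | ready=[] | order so far=[1, 2, 3, 4, 5, 6, 0]
New canonical toposort: [1, 2, 3, 4, 5, 6, 0]
Compare positions:
  Node 0: index 6 -> 6 (same)
  Node 1: index 0 -> 0 (same)
  Node 2: index 1 -> 1 (same)
  Node 3: index 2 -> 2 (same)
  Node 4: index 3 -> 3 (same)
  Node 5: index 4 -> 4 (same)
  Node 6: index 5 -> 5 (same)
Nodes that changed position: none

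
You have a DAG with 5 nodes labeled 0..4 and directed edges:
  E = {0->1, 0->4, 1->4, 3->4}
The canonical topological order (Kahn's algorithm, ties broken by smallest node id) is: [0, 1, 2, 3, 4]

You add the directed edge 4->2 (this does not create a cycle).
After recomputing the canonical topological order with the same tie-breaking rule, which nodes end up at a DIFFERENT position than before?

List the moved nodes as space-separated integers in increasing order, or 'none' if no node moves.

Old toposort: [0, 1, 2, 3, 4]
Added edge 4->2
Recompute Kahn (smallest-id tiebreak):
  initial in-degrees: [0, 1, 1, 0, 3]
  ready (indeg=0): [0, 3]
  pop 0: indeg[1]->0; indeg[4]->2 | ready=[1, 3] | order so far=[0]
  pop 1: indeg[4]->1 | ready=[3] | order so far=[0, 1]
  pop 3: indeg[4]->0 | ready=[4] | order so far=[0, 1, 3]
  pop 4: indeg[2]->0 | ready=[2] | order so far=[0, 1, 3, 4]
  pop 2: no out-edges | ready=[] | order so far=[0, 1, 3, 4, 2]
New canonical toposort: [0, 1, 3, 4, 2]
Compare positions:
  Node 0: index 0 -> 0 (same)
  Node 1: index 1 -> 1 (same)
  Node 2: index 2 -> 4 (moved)
  Node 3: index 3 -> 2 (moved)
  Node 4: index 4 -> 3 (moved)
Nodes that changed position: 2 3 4

Answer: 2 3 4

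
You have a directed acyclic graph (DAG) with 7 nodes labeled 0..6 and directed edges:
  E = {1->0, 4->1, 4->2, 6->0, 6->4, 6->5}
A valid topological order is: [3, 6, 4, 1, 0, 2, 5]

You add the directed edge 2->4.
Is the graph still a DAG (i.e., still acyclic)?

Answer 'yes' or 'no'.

Given toposort: [3, 6, 4, 1, 0, 2, 5]
Position of 2: index 5; position of 4: index 2
New edge 2->4: backward (u after v in old order)
Backward edge: old toposort is now invalid. Check if this creates a cycle.
Does 4 already reach 2? Reachable from 4: [0, 1, 2, 4]. YES -> cycle!
Still a DAG? no

Answer: no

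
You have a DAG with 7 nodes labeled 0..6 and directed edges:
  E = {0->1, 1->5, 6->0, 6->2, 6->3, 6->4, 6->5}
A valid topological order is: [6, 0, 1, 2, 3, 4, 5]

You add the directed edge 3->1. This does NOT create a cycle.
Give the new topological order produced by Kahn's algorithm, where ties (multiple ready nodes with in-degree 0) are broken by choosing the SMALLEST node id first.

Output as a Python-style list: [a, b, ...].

Answer: [6, 0, 2, 3, 1, 4, 5]

Derivation:
Old toposort: [6, 0, 1, 2, 3, 4, 5]
Added edge: 3->1
Position of 3 (4) > position of 1 (2). Must reorder: 3 must now come before 1.
Run Kahn's algorithm (break ties by smallest node id):
  initial in-degrees: [1, 2, 1, 1, 1, 2, 0]
  ready (indeg=0): [6]
  pop 6: indeg[0]->0; indeg[2]->0; indeg[3]->0; indeg[4]->0; indeg[5]->1 | ready=[0, 2, 3, 4] | order so far=[6]
  pop 0: indeg[1]->1 | ready=[2, 3, 4] | order so far=[6, 0]
  pop 2: no out-edges | ready=[3, 4] | order so far=[6, 0, 2]
  pop 3: indeg[1]->0 | ready=[1, 4] | order so far=[6, 0, 2, 3]
  pop 1: indeg[5]->0 | ready=[4, 5] | order so far=[6, 0, 2, 3, 1]
  pop 4: no out-edges | ready=[5] | order so far=[6, 0, 2, 3, 1, 4]
  pop 5: no out-edges | ready=[] | order so far=[6, 0, 2, 3, 1, 4, 5]
  Result: [6, 0, 2, 3, 1, 4, 5]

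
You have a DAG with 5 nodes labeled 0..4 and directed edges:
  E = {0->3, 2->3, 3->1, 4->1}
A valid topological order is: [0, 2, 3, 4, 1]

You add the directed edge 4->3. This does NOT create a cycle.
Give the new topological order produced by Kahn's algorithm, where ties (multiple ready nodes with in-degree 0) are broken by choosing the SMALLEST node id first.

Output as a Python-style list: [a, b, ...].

Old toposort: [0, 2, 3, 4, 1]
Added edge: 4->3
Position of 4 (3) > position of 3 (2). Must reorder: 4 must now come before 3.
Run Kahn's algorithm (break ties by smallest node id):
  initial in-degrees: [0, 2, 0, 3, 0]
  ready (indeg=0): [0, 2, 4]
  pop 0: indeg[3]->2 | ready=[2, 4] | order so far=[0]
  pop 2: indeg[3]->1 | ready=[4] | order so far=[0, 2]
  pop 4: indeg[1]->1; indeg[3]->0 | ready=[3] | order so far=[0, 2, 4]
  pop 3: indeg[1]->0 | ready=[1] | order so far=[0, 2, 4, 3]
  pop 1: no out-edges | ready=[] | order so far=[0, 2, 4, 3, 1]
  Result: [0, 2, 4, 3, 1]

Answer: [0, 2, 4, 3, 1]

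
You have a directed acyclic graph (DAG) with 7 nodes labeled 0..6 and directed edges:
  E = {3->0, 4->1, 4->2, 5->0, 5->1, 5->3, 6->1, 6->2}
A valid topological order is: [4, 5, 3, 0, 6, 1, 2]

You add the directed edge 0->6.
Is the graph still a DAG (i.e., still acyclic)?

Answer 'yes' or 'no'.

Answer: yes

Derivation:
Given toposort: [4, 5, 3, 0, 6, 1, 2]
Position of 0: index 3; position of 6: index 4
New edge 0->6: forward
Forward edge: respects the existing order. Still a DAG, same toposort still valid.
Still a DAG? yes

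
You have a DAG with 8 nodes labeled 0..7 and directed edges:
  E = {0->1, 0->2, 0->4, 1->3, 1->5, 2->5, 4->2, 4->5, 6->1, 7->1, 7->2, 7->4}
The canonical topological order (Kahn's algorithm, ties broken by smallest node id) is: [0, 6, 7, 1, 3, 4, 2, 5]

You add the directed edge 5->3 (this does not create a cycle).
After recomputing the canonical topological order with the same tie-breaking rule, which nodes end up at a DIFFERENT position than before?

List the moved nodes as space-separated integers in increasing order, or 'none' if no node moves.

Old toposort: [0, 6, 7, 1, 3, 4, 2, 5]
Added edge 5->3
Recompute Kahn (smallest-id tiebreak):
  initial in-degrees: [0, 3, 3, 2, 2, 3, 0, 0]
  ready (indeg=0): [0, 6, 7]
  pop 0: indeg[1]->2; indeg[2]->2; indeg[4]->1 | ready=[6, 7] | order so far=[0]
  pop 6: indeg[1]->1 | ready=[7] | order so far=[0, 6]
  pop 7: indeg[1]->0; indeg[2]->1; indeg[4]->0 | ready=[1, 4] | order so far=[0, 6, 7]
  pop 1: indeg[3]->1; indeg[5]->2 | ready=[4] | order so far=[0, 6, 7, 1]
  pop 4: indeg[2]->0; indeg[5]->1 | ready=[2] | order so far=[0, 6, 7, 1, 4]
  pop 2: indeg[5]->0 | ready=[5] | order so far=[0, 6, 7, 1, 4, 2]
  pop 5: indeg[3]->0 | ready=[3] | order so far=[0, 6, 7, 1, 4, 2, 5]
  pop 3: no out-edges | ready=[] | order so far=[0, 6, 7, 1, 4, 2, 5, 3]
New canonical toposort: [0, 6, 7, 1, 4, 2, 5, 3]
Compare positions:
  Node 0: index 0 -> 0 (same)
  Node 1: index 3 -> 3 (same)
  Node 2: index 6 -> 5 (moved)
  Node 3: index 4 -> 7 (moved)
  Node 4: index 5 -> 4 (moved)
  Node 5: index 7 -> 6 (moved)
  Node 6: index 1 -> 1 (same)
  Node 7: index 2 -> 2 (same)
Nodes that changed position: 2 3 4 5

Answer: 2 3 4 5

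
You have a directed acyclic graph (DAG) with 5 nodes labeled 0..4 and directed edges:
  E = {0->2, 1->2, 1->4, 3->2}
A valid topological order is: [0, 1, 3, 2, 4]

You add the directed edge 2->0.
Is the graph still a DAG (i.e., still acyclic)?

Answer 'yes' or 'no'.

Answer: no

Derivation:
Given toposort: [0, 1, 3, 2, 4]
Position of 2: index 3; position of 0: index 0
New edge 2->0: backward (u after v in old order)
Backward edge: old toposort is now invalid. Check if this creates a cycle.
Does 0 already reach 2? Reachable from 0: [0, 2]. YES -> cycle!
Still a DAG? no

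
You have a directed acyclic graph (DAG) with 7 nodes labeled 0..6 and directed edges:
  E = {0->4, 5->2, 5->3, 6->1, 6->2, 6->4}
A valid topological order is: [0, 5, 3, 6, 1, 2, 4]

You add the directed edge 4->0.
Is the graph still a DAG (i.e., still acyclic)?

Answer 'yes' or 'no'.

Given toposort: [0, 5, 3, 6, 1, 2, 4]
Position of 4: index 6; position of 0: index 0
New edge 4->0: backward (u after v in old order)
Backward edge: old toposort is now invalid. Check if this creates a cycle.
Does 0 already reach 4? Reachable from 0: [0, 4]. YES -> cycle!
Still a DAG? no

Answer: no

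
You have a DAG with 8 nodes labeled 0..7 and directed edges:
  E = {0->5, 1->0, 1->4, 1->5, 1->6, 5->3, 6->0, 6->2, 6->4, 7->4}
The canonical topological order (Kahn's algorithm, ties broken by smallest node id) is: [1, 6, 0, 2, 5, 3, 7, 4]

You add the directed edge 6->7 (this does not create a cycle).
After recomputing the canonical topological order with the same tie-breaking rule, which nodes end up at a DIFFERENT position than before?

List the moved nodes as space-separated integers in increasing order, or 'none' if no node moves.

Answer: none

Derivation:
Old toposort: [1, 6, 0, 2, 5, 3, 7, 4]
Added edge 6->7
Recompute Kahn (smallest-id tiebreak):
  initial in-degrees: [2, 0, 1, 1, 3, 2, 1, 1]
  ready (indeg=0): [1]
  pop 1: indeg[0]->1; indeg[4]->2; indeg[5]->1; indeg[6]->0 | ready=[6] | order so far=[1]
  pop 6: indeg[0]->0; indeg[2]->0; indeg[4]->1; indeg[7]->0 | ready=[0, 2, 7] | order so far=[1, 6]
  pop 0: indeg[5]->0 | ready=[2, 5, 7] | order so far=[1, 6, 0]
  pop 2: no out-edges | ready=[5, 7] | order so far=[1, 6, 0, 2]
  pop 5: indeg[3]->0 | ready=[3, 7] | order so far=[1, 6, 0, 2, 5]
  pop 3: no out-edges | ready=[7] | order so far=[1, 6, 0, 2, 5, 3]
  pop 7: indeg[4]->0 | ready=[4] | order so far=[1, 6, 0, 2, 5, 3, 7]
  pop 4: no out-edges | ready=[] | order so far=[1, 6, 0, 2, 5, 3, 7, 4]
New canonical toposort: [1, 6, 0, 2, 5, 3, 7, 4]
Compare positions:
  Node 0: index 2 -> 2 (same)
  Node 1: index 0 -> 0 (same)
  Node 2: index 3 -> 3 (same)
  Node 3: index 5 -> 5 (same)
  Node 4: index 7 -> 7 (same)
  Node 5: index 4 -> 4 (same)
  Node 6: index 1 -> 1 (same)
  Node 7: index 6 -> 6 (same)
Nodes that changed position: none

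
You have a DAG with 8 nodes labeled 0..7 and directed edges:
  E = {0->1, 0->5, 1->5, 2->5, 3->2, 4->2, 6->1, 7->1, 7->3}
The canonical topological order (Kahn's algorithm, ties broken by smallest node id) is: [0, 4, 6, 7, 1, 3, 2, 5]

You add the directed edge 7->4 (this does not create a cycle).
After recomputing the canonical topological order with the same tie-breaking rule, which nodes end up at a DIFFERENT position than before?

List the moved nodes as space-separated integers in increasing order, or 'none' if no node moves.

Answer: 1 3 4 6 7

Derivation:
Old toposort: [0, 4, 6, 7, 1, 3, 2, 5]
Added edge 7->4
Recompute Kahn (smallest-id tiebreak):
  initial in-degrees: [0, 3, 2, 1, 1, 3, 0, 0]
  ready (indeg=0): [0, 6, 7]
  pop 0: indeg[1]->2; indeg[5]->2 | ready=[6, 7] | order so far=[0]
  pop 6: indeg[1]->1 | ready=[7] | order so far=[0, 6]
  pop 7: indeg[1]->0; indeg[3]->0; indeg[4]->0 | ready=[1, 3, 4] | order so far=[0, 6, 7]
  pop 1: indeg[5]->1 | ready=[3, 4] | order so far=[0, 6, 7, 1]
  pop 3: indeg[2]->1 | ready=[4] | order so far=[0, 6, 7, 1, 3]
  pop 4: indeg[2]->0 | ready=[2] | order so far=[0, 6, 7, 1, 3, 4]
  pop 2: indeg[5]->0 | ready=[5] | order so far=[0, 6, 7, 1, 3, 4, 2]
  pop 5: no out-edges | ready=[] | order so far=[0, 6, 7, 1, 3, 4, 2, 5]
New canonical toposort: [0, 6, 7, 1, 3, 4, 2, 5]
Compare positions:
  Node 0: index 0 -> 0 (same)
  Node 1: index 4 -> 3 (moved)
  Node 2: index 6 -> 6 (same)
  Node 3: index 5 -> 4 (moved)
  Node 4: index 1 -> 5 (moved)
  Node 5: index 7 -> 7 (same)
  Node 6: index 2 -> 1 (moved)
  Node 7: index 3 -> 2 (moved)
Nodes that changed position: 1 3 4 6 7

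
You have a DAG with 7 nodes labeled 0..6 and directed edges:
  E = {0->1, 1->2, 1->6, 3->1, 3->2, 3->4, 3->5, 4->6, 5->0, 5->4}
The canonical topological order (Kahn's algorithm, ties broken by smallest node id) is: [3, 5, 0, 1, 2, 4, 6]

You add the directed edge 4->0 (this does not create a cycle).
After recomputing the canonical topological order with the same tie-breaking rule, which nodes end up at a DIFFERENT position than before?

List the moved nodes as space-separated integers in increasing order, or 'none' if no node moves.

Old toposort: [3, 5, 0, 1, 2, 4, 6]
Added edge 4->0
Recompute Kahn (smallest-id tiebreak):
  initial in-degrees: [2, 2, 2, 0, 2, 1, 2]
  ready (indeg=0): [3]
  pop 3: indeg[1]->1; indeg[2]->1; indeg[4]->1; indeg[5]->0 | ready=[5] | order so far=[3]
  pop 5: indeg[0]->1; indeg[4]->0 | ready=[4] | order so far=[3, 5]
  pop 4: indeg[0]->0; indeg[6]->1 | ready=[0] | order so far=[3, 5, 4]
  pop 0: indeg[1]->0 | ready=[1] | order so far=[3, 5, 4, 0]
  pop 1: indeg[2]->0; indeg[6]->0 | ready=[2, 6] | order so far=[3, 5, 4, 0, 1]
  pop 2: no out-edges | ready=[6] | order so far=[3, 5, 4, 0, 1, 2]
  pop 6: no out-edges | ready=[] | order so far=[3, 5, 4, 0, 1, 2, 6]
New canonical toposort: [3, 5, 4, 0, 1, 2, 6]
Compare positions:
  Node 0: index 2 -> 3 (moved)
  Node 1: index 3 -> 4 (moved)
  Node 2: index 4 -> 5 (moved)
  Node 3: index 0 -> 0 (same)
  Node 4: index 5 -> 2 (moved)
  Node 5: index 1 -> 1 (same)
  Node 6: index 6 -> 6 (same)
Nodes that changed position: 0 1 2 4

Answer: 0 1 2 4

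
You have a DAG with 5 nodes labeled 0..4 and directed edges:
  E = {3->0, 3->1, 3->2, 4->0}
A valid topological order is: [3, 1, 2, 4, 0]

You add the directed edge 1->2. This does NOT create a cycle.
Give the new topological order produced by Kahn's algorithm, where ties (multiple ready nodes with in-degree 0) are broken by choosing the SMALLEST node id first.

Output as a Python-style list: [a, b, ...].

Answer: [3, 1, 2, 4, 0]

Derivation:
Old toposort: [3, 1, 2, 4, 0]
Added edge: 1->2
Position of 1 (1) < position of 2 (2). Old order still valid.
Run Kahn's algorithm (break ties by smallest node id):
  initial in-degrees: [2, 1, 2, 0, 0]
  ready (indeg=0): [3, 4]
  pop 3: indeg[0]->1; indeg[1]->0; indeg[2]->1 | ready=[1, 4] | order so far=[3]
  pop 1: indeg[2]->0 | ready=[2, 4] | order so far=[3, 1]
  pop 2: no out-edges | ready=[4] | order so far=[3, 1, 2]
  pop 4: indeg[0]->0 | ready=[0] | order so far=[3, 1, 2, 4]
  pop 0: no out-edges | ready=[] | order so far=[3, 1, 2, 4, 0]
  Result: [3, 1, 2, 4, 0]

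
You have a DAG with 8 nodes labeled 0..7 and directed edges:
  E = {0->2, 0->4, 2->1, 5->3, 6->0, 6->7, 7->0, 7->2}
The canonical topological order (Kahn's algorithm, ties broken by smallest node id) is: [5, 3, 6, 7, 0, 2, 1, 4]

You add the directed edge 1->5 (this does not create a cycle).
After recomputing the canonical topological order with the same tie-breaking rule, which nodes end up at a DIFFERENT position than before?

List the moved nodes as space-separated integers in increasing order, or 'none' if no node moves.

Old toposort: [5, 3, 6, 7, 0, 2, 1, 4]
Added edge 1->5
Recompute Kahn (smallest-id tiebreak):
  initial in-degrees: [2, 1, 2, 1, 1, 1, 0, 1]
  ready (indeg=0): [6]
  pop 6: indeg[0]->1; indeg[7]->0 | ready=[7] | order so far=[6]
  pop 7: indeg[0]->0; indeg[2]->1 | ready=[0] | order so far=[6, 7]
  pop 0: indeg[2]->0; indeg[4]->0 | ready=[2, 4] | order so far=[6, 7, 0]
  pop 2: indeg[1]->0 | ready=[1, 4] | order so far=[6, 7, 0, 2]
  pop 1: indeg[5]->0 | ready=[4, 5] | order so far=[6, 7, 0, 2, 1]
  pop 4: no out-edges | ready=[5] | order so far=[6, 7, 0, 2, 1, 4]
  pop 5: indeg[3]->0 | ready=[3] | order so far=[6, 7, 0, 2, 1, 4, 5]
  pop 3: no out-edges | ready=[] | order so far=[6, 7, 0, 2, 1, 4, 5, 3]
New canonical toposort: [6, 7, 0, 2, 1, 4, 5, 3]
Compare positions:
  Node 0: index 4 -> 2 (moved)
  Node 1: index 6 -> 4 (moved)
  Node 2: index 5 -> 3 (moved)
  Node 3: index 1 -> 7 (moved)
  Node 4: index 7 -> 5 (moved)
  Node 5: index 0 -> 6 (moved)
  Node 6: index 2 -> 0 (moved)
  Node 7: index 3 -> 1 (moved)
Nodes that changed position: 0 1 2 3 4 5 6 7

Answer: 0 1 2 3 4 5 6 7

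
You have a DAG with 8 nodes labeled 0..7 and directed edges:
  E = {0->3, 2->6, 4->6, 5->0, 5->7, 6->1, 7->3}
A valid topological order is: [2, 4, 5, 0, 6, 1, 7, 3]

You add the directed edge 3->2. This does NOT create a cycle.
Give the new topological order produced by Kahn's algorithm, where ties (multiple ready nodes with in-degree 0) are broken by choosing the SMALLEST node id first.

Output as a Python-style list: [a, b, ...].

Answer: [4, 5, 0, 7, 3, 2, 6, 1]

Derivation:
Old toposort: [2, 4, 5, 0, 6, 1, 7, 3]
Added edge: 3->2
Position of 3 (7) > position of 2 (0). Must reorder: 3 must now come before 2.
Run Kahn's algorithm (break ties by smallest node id):
  initial in-degrees: [1, 1, 1, 2, 0, 0, 2, 1]
  ready (indeg=0): [4, 5]
  pop 4: indeg[6]->1 | ready=[5] | order so far=[4]
  pop 5: indeg[0]->0; indeg[7]->0 | ready=[0, 7] | order so far=[4, 5]
  pop 0: indeg[3]->1 | ready=[7] | order so far=[4, 5, 0]
  pop 7: indeg[3]->0 | ready=[3] | order so far=[4, 5, 0, 7]
  pop 3: indeg[2]->0 | ready=[2] | order so far=[4, 5, 0, 7, 3]
  pop 2: indeg[6]->0 | ready=[6] | order so far=[4, 5, 0, 7, 3, 2]
  pop 6: indeg[1]->0 | ready=[1] | order so far=[4, 5, 0, 7, 3, 2, 6]
  pop 1: no out-edges | ready=[] | order so far=[4, 5, 0, 7, 3, 2, 6, 1]
  Result: [4, 5, 0, 7, 3, 2, 6, 1]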